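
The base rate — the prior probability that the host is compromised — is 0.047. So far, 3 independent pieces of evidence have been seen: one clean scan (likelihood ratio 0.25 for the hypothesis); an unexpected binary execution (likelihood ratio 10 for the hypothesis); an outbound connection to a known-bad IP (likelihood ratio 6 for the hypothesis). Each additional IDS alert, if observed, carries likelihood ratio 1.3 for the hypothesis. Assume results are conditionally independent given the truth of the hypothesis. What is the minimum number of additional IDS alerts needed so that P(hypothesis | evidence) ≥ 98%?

16

Prior odds = 0.047/0.953 = 47/953.
Combined Bayes factor of the evidence already in hand = 0.25 × 10 × 6 = 15.
Odds after that evidence = (47/953) × 15 = 705/953.
Target odds = 0.98/0.02 = 49.
Need 1.3ⁿ ≥ 49 ÷ (705/953) = 46697/705.
1.3¹⁵ ≈51.1859 falls short of 46697/705 but 1.3¹⁶ ≈66.5417 reaches it, so n = 16.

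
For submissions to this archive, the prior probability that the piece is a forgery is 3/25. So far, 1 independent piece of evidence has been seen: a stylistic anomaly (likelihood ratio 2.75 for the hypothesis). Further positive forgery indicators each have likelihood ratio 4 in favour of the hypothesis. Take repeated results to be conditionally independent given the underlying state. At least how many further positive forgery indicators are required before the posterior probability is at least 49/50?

4

Prior odds = 0.12/0.88 = 3/22.
Bayes factor of the evidence already in hand = 2.75.
Odds after that evidence = (3/22) × 2.75 = 0.375.
Target odds = 0.98/0.02 = 49.
Need 4ⁿ ≥ 49 ÷ 0.375 = 392/3.
4³ = 64 falls short of 392/3 but 4⁴ = 256 reaches it, so n = 4.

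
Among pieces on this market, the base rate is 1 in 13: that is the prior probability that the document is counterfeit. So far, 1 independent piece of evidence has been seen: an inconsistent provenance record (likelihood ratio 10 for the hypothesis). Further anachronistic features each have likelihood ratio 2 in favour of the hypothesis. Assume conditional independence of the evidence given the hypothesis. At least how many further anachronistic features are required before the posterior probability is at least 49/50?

Prior odds = (1/13)/(12/13) = 1/12.
Bayes factor of the evidence already in hand = 10.
Odds after that evidence = (1/12) × 10 = 5/6.
Target odds = 0.98/0.02 = 49.
Need 2ⁿ ≥ 49 ÷ (5/6) = 58.8.
2⁵ = 32 falls short of 58.8 but 2⁶ = 64 reaches it, so n = 6.

6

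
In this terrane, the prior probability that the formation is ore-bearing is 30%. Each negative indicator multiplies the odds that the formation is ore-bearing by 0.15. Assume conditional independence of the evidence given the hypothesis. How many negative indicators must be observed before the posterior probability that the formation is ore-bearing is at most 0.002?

Prior odds: 0.3 ÷ 0.7 = 3/7.
Likelihood ratio per negative indicator = 0.15.
Target posterior odds = 0.002/0.998 = 1/499.
Need (3/7) × 0.15ⁿ ≤ 1/499, i.e. 0.15ⁿ ≤ 7/1497.
0.15² = 0.0225 is still above 7/1497 but 0.15³ = 0.003375 is at or below it, so n = 3.

3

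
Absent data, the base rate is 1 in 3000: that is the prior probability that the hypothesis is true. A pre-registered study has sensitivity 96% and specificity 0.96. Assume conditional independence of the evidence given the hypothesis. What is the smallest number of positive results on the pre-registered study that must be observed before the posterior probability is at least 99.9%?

5

Prior odds = (1/3000)/(2999/3000) = 1/2999.
False-positive rate = 1 − 0.96 = 0.04; likelihood ratio of a positive = 0.96/0.04 = 24.
Target odds: 0.999 ÷ 0.001 = 999.
Require 24ⁿ ≥ 999 ÷ (1/2999) = 2996001.
24⁴ = 331776 falls short of 2996001 but 24⁵ = 7962624 reaches it, so n = 5.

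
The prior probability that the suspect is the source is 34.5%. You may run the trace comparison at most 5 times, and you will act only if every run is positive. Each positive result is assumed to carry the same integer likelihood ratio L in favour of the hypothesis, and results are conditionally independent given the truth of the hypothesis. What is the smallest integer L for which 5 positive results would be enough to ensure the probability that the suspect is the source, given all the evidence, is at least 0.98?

3

Prior odds = 0.345/0.655 = 69/131.
Target odds = 0.98/0.02 = 49.
Need L⁵ ≥ 49 ÷ (69/131) = 6419/69.
2⁵ = 32 < 6419/69 ≤ 243 = 3⁵, so L = 3.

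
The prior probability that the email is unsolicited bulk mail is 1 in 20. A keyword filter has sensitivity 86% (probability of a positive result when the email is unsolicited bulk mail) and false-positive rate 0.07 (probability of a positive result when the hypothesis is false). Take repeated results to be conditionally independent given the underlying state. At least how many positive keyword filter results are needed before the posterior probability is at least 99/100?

4

Prior odds: 0.05 ÷ 0.95 = 1/19.
Likelihood ratio of a positive result = 0.86/0.07 = 86/7.
Target odds: 0.99 ÷ 0.01 = 99.
Need (1/19) × (86/7)ⁿ ≥ 99, i.e. (86/7)ⁿ ≥ 1881.
(86/7)³ = 636056/343 falls short of 1881 but (86/7)⁴ = 54700816/2401 reaches it, so n = 4.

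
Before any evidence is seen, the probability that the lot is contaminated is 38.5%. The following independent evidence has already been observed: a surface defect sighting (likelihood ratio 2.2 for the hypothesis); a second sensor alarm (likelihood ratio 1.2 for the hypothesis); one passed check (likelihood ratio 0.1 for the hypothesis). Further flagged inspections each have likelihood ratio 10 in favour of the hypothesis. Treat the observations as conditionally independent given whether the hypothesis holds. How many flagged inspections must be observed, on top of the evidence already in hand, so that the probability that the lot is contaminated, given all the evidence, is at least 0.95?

3

Prior odds = 0.385/0.615 = 77/123.
Combined Bayes factor of the evidence already in hand = 2.2 × 1.2 × 0.1 = 0.264.
Odds after that evidence = (77/123) × 0.264 = 847/5125.
Target odds = 0.95/0.05 = 19.
Need 10ⁿ ≥ 19 ÷ (847/5125) = 97375/847.
10² = 100 falls short of 97375/847 but 10³ = 1000 reaches it, so n = 3.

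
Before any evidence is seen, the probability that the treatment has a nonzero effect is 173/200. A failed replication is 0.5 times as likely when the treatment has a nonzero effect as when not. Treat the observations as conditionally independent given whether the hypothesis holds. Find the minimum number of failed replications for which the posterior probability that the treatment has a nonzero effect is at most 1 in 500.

12

Prior odds = 0.865/0.135 = 173/27.
Likelihood ratio per failed replication = 0.5.
Target odds: 0.002 ÷ 0.998 = 1/499.
Require 0.5ⁿ ≤ 1/499 ÷ (173/27) = 27/86327.
0.5¹¹ = 1/2048 is still above 27/86327 but 0.5¹² = 1/4096 is at or below it, so n = 12.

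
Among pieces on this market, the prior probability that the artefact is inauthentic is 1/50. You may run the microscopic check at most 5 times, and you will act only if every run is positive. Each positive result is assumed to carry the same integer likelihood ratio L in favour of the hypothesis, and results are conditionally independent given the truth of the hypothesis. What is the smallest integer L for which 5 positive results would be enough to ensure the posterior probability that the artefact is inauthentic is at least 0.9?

Prior odds = 0.02/0.98 = 1/49.
Target odds = 0.9/0.1 = 9.
Need L⁵ ≥ 9 ÷ (1/49) = 441.
3⁵ = 243 < 441 ≤ 1024 = 4⁵, so L = 4.

4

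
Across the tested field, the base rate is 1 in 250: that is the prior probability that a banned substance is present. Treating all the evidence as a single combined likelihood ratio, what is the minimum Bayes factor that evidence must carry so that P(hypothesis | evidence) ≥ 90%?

2241

Prior odds = 0.004/0.996 = 1/249.
Target odds = 0.9/0.1 = 9.
Required Bayes factor = 9 ÷ (1/249) = 2241.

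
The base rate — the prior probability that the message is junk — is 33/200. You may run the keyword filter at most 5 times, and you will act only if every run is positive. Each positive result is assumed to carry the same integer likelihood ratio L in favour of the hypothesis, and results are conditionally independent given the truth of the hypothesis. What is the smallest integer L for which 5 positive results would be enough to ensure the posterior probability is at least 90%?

Prior odds = 0.165/0.835 = 33/167.
Target odds = 0.9/0.1 = 9.
Need L⁵ ≥ 9 ÷ (33/167) = 501/11.
2⁵ = 32 < 501/11 ≤ 243 = 3⁵, so L = 3.

3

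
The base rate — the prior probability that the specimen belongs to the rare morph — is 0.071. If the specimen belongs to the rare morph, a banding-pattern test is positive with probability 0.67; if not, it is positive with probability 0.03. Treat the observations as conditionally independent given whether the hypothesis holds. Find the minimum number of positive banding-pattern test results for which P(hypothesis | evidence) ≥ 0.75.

Prior odds = 0.071/0.929 = 71/929.
Likelihood ratio of a positive = 0.67/0.03 = 67/3.
Target posterior odds = 0.75/0.25 = 3.
Require (67/3)ⁿ ≥ 3 ÷ (71/929) = 2787/71.
(67/3)¹ = 67/3 falls short of 2787/71 but (67/3)² = 4489/9 reaches it, so n = 2.

2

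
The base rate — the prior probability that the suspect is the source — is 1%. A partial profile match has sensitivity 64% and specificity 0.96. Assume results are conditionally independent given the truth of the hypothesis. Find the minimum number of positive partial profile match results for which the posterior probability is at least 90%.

3

Prior odds = 0.01/0.99 = 1/99.
False-positive rate = 1 − 0.96 = 0.04; likelihood ratio of a positive = 0.64/0.04 = 16.
Target posterior odds = 0.9/0.1 = 9.
Require 16ⁿ ≥ 9 ÷ (1/99) = 891.
16² = 256 falls short of 891 but 16³ = 4096 reaches it, so n = 3.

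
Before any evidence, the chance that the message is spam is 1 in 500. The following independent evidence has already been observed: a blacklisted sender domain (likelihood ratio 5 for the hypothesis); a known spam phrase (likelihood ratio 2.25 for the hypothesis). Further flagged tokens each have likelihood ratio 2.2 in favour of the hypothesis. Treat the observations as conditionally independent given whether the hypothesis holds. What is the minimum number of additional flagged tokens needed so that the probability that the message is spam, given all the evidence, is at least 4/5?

Prior odds = 0.002/0.998 = 1/499.
Combined Bayes factor of the evidence already in hand = 5 × 2.25 = 11.25.
Odds after that evidence = (1/499) × 11.25 = 45/1996.
Target odds = 0.8/0.2 = 4.
Need 2.2ⁿ ≥ 4 ÷ (45/1996) = 7984/45.
2.2⁶ = 1771561/15625 falls short of 7984/45 but 2.2⁷ = 19487171/78125 reaches it, so n = 7.

7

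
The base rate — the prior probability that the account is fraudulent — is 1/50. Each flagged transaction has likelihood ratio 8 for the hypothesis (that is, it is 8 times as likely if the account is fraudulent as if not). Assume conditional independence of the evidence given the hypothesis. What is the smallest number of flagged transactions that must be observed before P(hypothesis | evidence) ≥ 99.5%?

5

Prior odds: 0.02 ÷ 0.98 = 1/49.
Likelihood ratio per flagged transaction = 8.
Target odds: 0.995 ÷ 0.005 = 199.
Need (1/49) × 8ⁿ ≥ 199, i.e. 8ⁿ ≥ 9751.
8⁴ = 4096 falls short of 9751 but 8⁵ = 32768 reaches it, so n = 5.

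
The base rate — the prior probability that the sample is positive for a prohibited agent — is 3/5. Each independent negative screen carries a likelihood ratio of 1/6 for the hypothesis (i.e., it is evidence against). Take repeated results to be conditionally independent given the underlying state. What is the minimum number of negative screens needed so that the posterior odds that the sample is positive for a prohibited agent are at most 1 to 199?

Prior odds = 0.6/0.4 = 1.5.
Likelihood ratio per negative screen = 1/6.
Target odds = 1/199.
Need 1.5 × (1/6)ⁿ ≤ 1/199, i.e. (1/6)ⁿ ≤ 2/597.
(1/6)³ = 1/216 is still above 2/597 but (1/6)⁴ = 1/1296 is at or below it, so n = 4.

4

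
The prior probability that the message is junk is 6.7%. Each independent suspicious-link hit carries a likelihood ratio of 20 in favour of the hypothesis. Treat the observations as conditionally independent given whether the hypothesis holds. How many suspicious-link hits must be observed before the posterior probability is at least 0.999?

4

Prior odds: 0.067 ÷ 0.933 = 67/933.
Likelihood ratio per suspicious-link hit = 20.
Target odds: 0.999 ÷ 0.001 = 999.
Need (67/933) × 20ⁿ ≥ 999, i.e. 20ⁿ ≥ 932067/67.
20³ = 8000 falls short of 932067/67 but 20⁴ = 160000 reaches it, so n = 4.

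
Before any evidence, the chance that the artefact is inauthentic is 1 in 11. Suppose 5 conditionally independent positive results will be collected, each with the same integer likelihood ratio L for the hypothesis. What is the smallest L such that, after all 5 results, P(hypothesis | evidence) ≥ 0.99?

Prior odds = (1/11)/(10/11) = 0.1.
Target odds = 0.99/0.01 = 99.
Need L⁵ ≥ 99 ÷ 0.1 = 990.
3⁵ = 243 < 990 ≤ 1024 = 4⁵, so L = 4.

4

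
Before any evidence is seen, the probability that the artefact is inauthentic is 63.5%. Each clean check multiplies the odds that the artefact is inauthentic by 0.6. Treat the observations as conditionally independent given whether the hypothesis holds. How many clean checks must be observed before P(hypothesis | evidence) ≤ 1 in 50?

9

Prior odds = 0.635/0.365 = 127/73.
Likelihood ratio per clean check = 0.6.
Target posterior odds = 0.02/0.98 = 1/49.
Need (127/73) × 0.6ⁿ ≤ 1/49, i.e. 0.6ⁿ ≤ 73/6223.
0.6⁸ = 6561/390625 is still above 73/6223 but 0.6⁹ = 19683/1953125 is at or below it, so n = 9.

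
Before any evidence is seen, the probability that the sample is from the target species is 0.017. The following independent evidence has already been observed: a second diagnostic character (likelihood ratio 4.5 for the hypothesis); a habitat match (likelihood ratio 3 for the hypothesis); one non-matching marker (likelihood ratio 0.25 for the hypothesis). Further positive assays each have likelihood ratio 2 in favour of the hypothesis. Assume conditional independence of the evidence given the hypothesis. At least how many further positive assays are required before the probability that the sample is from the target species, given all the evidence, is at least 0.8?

Prior odds = 0.017/0.983 = 17/983.
Combined Bayes factor of the evidence already in hand = 4.5 × 3 × 0.25 = 3.375.
Odds after that evidence = (17/983) × 3.375 = 459/7864.
Target odds = 0.8/0.2 = 4.
Need 2ⁿ ≥ 4 ÷ (459/7864) = 31456/459.
2⁶ = 64 falls short of 31456/459 but 2⁷ = 128 reaches it, so n = 7.

7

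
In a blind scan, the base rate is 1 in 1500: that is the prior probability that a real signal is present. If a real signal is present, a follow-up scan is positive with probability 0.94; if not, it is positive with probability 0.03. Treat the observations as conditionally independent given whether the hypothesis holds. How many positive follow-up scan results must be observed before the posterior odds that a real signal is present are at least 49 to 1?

Prior odds: (1/1500) ÷ (1499/1500) = 1/1499.
Likelihood ratio of a positive = 0.94/0.03 = 94/3.
Target odds = 49.
Require (94/3)ⁿ ≥ 49 ÷ (1/1499) = 73451.
(94/3)³ = 830584/27 falls short of 73451 but (94/3)⁴ = 78074896/81 reaches it, so n = 4.

4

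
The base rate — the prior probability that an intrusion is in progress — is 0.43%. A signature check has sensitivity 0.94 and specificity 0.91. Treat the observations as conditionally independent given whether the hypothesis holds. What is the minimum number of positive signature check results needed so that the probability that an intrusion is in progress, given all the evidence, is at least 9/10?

4

Prior odds = 0.0043/0.9957 = 43/9957.
False-positive rate = 1 − 0.91 = 0.09; likelihood ratio of a positive = 0.94/0.09 = 94/9.
Target odds: 0.9 ÷ 0.1 = 9.
Require (94/9)ⁿ ≥ 9 ÷ (43/9957) = 89613/43.
(94/9)³ = 830584/729 falls short of 89613/43 but (94/9)⁴ = 78074896/6561 reaches it, so n = 4.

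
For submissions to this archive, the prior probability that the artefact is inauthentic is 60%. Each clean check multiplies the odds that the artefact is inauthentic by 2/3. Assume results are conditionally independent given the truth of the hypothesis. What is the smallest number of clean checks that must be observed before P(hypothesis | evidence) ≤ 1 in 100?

13

Prior odds: 0.6 ÷ 0.4 = 1.5.
Likelihood ratio per clean check = 2/3.
Target posterior odds = 0.01/0.99 = 1/99.
Need 1.5 × (2/3)ⁿ ≤ 1/99, i.e. (2/3)ⁿ ≤ 2/297.
(2/3)¹² = 4096/531441 is still above 2/297 but (2/3)¹³ = 8192/1594323 is at or below it, so n = 13.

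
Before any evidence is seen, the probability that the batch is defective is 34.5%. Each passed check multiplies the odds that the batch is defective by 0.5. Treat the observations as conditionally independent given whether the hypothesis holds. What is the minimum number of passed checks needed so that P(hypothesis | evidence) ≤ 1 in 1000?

Prior odds: 0.345 ÷ 0.655 = 69/131.
Likelihood ratio per passed check = 0.5.
Target posterior odds = 0.001/0.999 = 1/999.
Require 0.5ⁿ ≤ 1/999 ÷ (69/131) = 131/68931.
0.5⁹ = 0.001953125 is still above 131/68931 but 0.5¹⁰ = 1/1024 is at or below it, so n = 10.

10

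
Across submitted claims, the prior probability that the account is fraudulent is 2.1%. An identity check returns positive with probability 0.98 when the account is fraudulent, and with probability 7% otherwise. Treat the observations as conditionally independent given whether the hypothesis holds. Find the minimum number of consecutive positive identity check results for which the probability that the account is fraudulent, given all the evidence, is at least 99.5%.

Prior odds: 0.021 ÷ 0.979 = 21/979.
Likelihood ratio of a positive result = 0.98/0.07 = 14.
Target posterior odds = 0.995/0.005 = 199.
Need (21/979) × 14ⁿ ≥ 199, i.e. 14ⁿ ≥ 194821/21.
14³ = 2744 falls short of 194821/21 but 14⁴ = 38416 reaches it, so n = 4.

4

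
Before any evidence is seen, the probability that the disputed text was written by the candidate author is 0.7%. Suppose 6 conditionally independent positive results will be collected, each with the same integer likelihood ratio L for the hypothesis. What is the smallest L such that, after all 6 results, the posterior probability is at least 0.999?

8

Prior odds = 0.007/0.993 = 7/993.
Target odds = 0.999/0.001 = 999.
Need L⁶ ≥ 999 ÷ (7/993) = 992007/7.
7⁶ = 117649 < 992007/7 ≤ 262144 = 8⁶, so L = 8.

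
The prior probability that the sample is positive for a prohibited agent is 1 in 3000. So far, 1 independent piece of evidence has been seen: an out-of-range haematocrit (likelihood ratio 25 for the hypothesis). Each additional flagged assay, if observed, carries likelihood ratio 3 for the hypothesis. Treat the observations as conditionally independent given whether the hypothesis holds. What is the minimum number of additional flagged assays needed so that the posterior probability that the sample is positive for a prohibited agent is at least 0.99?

Prior odds = (1/3000)/(2999/3000) = 1/2999.
Bayes factor of the evidence already in hand = 25.
Odds after that evidence = (1/2999) × 25 = 25/2999.
Target odds = 0.99/0.01 = 99.
Need 3ⁿ ≥ 99 ÷ (25/2999) = 11876.04.
3⁸ = 6561 falls short of 11876.04 but 3⁹ = 19683 reaches it, so n = 9.

9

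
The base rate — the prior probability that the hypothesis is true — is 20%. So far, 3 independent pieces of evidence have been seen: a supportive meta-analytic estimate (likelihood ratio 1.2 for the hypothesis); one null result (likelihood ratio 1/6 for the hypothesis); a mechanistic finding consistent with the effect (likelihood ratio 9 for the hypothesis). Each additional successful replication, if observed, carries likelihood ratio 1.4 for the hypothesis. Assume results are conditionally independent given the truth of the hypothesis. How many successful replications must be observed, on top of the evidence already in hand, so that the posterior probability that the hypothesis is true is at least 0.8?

7

Prior odds = 0.2/0.8 = 0.25.
Combined Bayes factor of the evidence already in hand = 1.2 × (1/6) × 9 = 1.8.
Odds after that evidence = 0.25 × 1.8 = 0.45.
Target odds = 0.8/0.2 = 4.
Need 1.4ⁿ ≥ 4 ÷ 0.45 = 80/9.
1.4⁶ = 117649/15625 falls short of 80/9 but 1.4⁷ = 823543/78125 reaches it, so n = 7.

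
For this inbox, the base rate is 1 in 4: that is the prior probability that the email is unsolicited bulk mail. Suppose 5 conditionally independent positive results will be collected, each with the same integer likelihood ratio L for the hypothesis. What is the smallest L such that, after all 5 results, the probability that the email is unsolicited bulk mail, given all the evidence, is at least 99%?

Prior odds = 0.25/0.75 = 1/3.
Target odds = 0.99/0.01 = 99.
Need L⁵ ≥ 99 ÷ (1/3) = 297.
3⁵ = 243 < 297 ≤ 1024 = 4⁵, so L = 4.

4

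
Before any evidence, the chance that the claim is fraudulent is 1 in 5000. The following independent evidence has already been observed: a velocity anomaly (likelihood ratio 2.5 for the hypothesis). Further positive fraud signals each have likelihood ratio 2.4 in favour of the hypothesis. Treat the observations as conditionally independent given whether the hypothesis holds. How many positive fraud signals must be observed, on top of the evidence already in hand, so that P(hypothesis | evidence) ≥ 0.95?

13

Prior odds = 0.0002/0.9998 = 1/4999.
Bayes factor of the evidence already in hand = 2.5.
Odds after that evidence = (1/4999) × 2.5 = 5/9998.
Target odds = 0.95/0.05 = 19.
Need 2.4ⁿ ≥ 19 ÷ (5/9998) = 37992.4.
2.4¹² ≈36520.3 falls short of 37992.4 but 2.4¹³ ≈87648.8 reaches it, so n = 13.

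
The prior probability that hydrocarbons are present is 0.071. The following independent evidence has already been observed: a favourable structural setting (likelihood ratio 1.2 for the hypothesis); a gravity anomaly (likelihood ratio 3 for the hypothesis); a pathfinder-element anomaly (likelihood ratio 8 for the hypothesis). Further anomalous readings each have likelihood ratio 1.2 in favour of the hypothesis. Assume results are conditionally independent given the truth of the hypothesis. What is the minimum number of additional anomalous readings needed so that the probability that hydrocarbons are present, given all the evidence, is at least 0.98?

18

Prior odds = 0.071/0.929 = 71/929.
Combined Bayes factor of the evidence already in hand = 1.2 × 3 × 8 = 28.8.
Odds after that evidence = (71/929) × 28.8 = 10224/4645.
Target odds = 0.98/0.02 = 49.
Need 1.2ⁿ ≥ 49 ÷ (10224/4645) = 227605/10224.
1.2¹⁷ ≈22.1861 falls short of 227605/10224 but 1.2¹⁸ ≈26.6233 reaches it, so n = 18.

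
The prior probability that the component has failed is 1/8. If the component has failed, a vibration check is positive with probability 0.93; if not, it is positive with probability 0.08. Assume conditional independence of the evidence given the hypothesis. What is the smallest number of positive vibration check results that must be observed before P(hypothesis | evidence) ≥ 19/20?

Prior odds = 0.125/0.875 = 1/7.
Likelihood ratio of a positive = 0.93/0.08 = 11.625.
Target odds: 0.95 ÷ 0.05 = 19.
Require 11.625ⁿ ≥ 19 ÷ (1/7) = 133.
11.625¹ = 11.625 falls short of 133 but 11.625² = 135.140625 reaches it, so n = 2.

2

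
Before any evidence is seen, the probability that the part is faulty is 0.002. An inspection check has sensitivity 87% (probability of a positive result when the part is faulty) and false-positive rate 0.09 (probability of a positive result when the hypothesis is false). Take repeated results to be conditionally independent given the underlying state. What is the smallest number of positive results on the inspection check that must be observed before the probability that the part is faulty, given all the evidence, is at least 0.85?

4

Prior odds: 0.002 ÷ 0.998 = 1/499.
Likelihood ratio of a positive result = 0.87/0.09 = 29/3.
Target posterior odds = 0.85/0.15 = 17/3.
Require (29/3)ⁿ ≥ 17/3 ÷ (1/499) = 8483/3.
(29/3)³ = 24389/27 falls short of 8483/3 but (29/3)⁴ = 707281/81 reaches it, so n = 4.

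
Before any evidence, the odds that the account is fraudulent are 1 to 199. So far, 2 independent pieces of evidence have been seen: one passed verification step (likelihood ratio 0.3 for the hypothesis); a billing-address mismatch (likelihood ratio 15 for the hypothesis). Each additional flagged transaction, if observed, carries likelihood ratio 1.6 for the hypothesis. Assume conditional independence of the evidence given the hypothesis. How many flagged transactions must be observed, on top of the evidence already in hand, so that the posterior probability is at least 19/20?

15

Prior odds = 1/199.
Combined Bayes factor of the evidence already in hand = 0.3 × 15 = 4.5.
Odds after that evidence = (1/199) × 4.5 = 9/398.
Target odds = 0.95/0.05 = 19.
Need 1.6ⁿ ≥ 19 ÷ (9/398) = 7562/9.
1.6¹⁴ ≈720.576 falls short of 7562/9 but 1.6¹⁵ ≈1152.92 reaches it, so n = 15.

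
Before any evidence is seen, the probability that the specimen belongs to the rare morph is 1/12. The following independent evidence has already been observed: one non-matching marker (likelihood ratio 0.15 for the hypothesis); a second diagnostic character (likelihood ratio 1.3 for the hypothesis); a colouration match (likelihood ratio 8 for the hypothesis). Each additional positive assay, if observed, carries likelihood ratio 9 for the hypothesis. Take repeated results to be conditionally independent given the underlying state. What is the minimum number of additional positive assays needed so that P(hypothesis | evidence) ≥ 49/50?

3

Prior odds = (1/12)/(11/12) = 1/11.
Combined Bayes factor of the evidence already in hand = 0.15 × 1.3 × 8 = 1.56.
Odds after that evidence = (1/11) × 1.56 = 39/275.
Target odds = 0.98/0.02 = 49.
Need 9ⁿ ≥ 49 ÷ (39/275) = 13475/39.
9² = 81 falls short of 13475/39 but 9³ = 729 reaches it, so n = 3.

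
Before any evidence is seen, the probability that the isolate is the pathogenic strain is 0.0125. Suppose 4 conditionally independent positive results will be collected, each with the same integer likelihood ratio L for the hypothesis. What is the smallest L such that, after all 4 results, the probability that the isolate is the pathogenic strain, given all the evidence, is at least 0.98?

Prior odds = 0.0125/0.9875 = 1/79.
Target odds = 0.98/0.02 = 49.
Need L⁴ ≥ 49 ÷ (1/79) = 3871.
7⁴ = 2401 < 3871 ≤ 4096 = 8⁴, so L = 8.

8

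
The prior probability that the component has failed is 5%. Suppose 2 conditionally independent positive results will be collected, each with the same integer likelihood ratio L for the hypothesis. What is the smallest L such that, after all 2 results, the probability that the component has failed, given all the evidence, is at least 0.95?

Prior odds = 0.05/0.95 = 1/19.
Target odds = 0.95/0.05 = 19.
Need L² ≥ 19 ÷ (1/19) = 361.
18² = 324 < 361 ≤ 361 = 19², so L = 19.

19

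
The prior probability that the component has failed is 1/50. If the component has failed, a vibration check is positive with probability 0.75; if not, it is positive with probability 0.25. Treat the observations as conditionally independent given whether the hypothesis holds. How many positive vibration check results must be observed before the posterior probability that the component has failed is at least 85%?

Prior odds = 0.02/0.98 = 1/49.
Likelihood ratio of a positive = 0.75/0.25 = 3.
Target odds: 0.85 ÷ 0.15 = 17/3.
Require 3ⁿ ≥ 17/3 ÷ (1/49) = 833/3.
3⁵ = 243 falls short of 833/3 but 3⁶ = 729 reaches it, so n = 6.

6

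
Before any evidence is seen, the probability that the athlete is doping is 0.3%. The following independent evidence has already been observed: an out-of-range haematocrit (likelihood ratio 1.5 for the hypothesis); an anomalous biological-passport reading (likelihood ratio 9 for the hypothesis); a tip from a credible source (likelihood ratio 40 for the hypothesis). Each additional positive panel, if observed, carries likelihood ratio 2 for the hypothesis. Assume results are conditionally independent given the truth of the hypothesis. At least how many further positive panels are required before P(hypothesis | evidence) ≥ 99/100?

Prior odds = 0.003/0.997 = 3/997.
Combined Bayes factor of the evidence already in hand = 1.5 × 9 × 40 = 540.
Odds after that evidence = (3/997) × 540 = 1620/997.
Target odds = 0.99/0.01 = 99.
Need 2ⁿ ≥ 99 ÷ (1620/997) = 10967/180.
2⁵ = 32 falls short of 10967/180 but 2⁶ = 64 reaches it, so n = 6.

6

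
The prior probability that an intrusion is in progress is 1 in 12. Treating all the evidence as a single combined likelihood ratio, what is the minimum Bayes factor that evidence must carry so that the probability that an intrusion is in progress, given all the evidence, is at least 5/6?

Prior odds = (1/12)/(11/12) = 1/11.
Target odds = (5/6)/(1/6) = 5.
Required Bayes factor = 5 ÷ (1/11) = 55.

55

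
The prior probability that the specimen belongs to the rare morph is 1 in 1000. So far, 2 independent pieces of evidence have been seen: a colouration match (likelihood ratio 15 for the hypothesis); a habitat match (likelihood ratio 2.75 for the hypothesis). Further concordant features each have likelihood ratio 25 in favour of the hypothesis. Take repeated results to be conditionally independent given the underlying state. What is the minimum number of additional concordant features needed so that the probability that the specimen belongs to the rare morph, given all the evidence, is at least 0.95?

2

Prior odds = 0.001/0.999 = 1/999.
Combined Bayes factor of the evidence already in hand = 15 × 2.75 = 41.25.
Odds after that evidence = (1/999) × 41.25 = 55/1332.
Target odds = 0.95/0.05 = 19.
Need 25ⁿ ≥ 19 ÷ (55/1332) = 25308/55.
25¹ = 25 falls short of 25308/55 but 25² = 625 reaches it, so n = 2.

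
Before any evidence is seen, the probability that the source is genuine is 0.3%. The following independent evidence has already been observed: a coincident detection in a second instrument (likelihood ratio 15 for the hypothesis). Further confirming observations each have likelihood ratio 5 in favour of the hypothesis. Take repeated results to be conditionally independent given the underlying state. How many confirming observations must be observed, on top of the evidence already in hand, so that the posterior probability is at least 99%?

5

Prior odds = 0.003/0.997 = 3/997.
Bayes factor of the evidence already in hand = 15.
Odds after that evidence = (3/997) × 15 = 45/997.
Target odds = 0.99/0.01 = 99.
Need 5ⁿ ≥ 99 ÷ (45/997) = 2193.4.
5⁴ = 625 falls short of 2193.4 but 5⁵ = 3125 reaches it, so n = 5.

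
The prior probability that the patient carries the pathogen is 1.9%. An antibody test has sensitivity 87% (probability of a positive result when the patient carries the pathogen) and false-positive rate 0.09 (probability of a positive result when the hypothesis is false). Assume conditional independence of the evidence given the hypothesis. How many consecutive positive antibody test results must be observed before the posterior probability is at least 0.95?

4

Prior odds = 0.019/0.981 = 19/981.
Likelihood ratio of a positive result = 0.87/0.09 = 29/3.
Target posterior odds = 0.95/0.05 = 19.
Require (29/3)ⁿ ≥ 19 ÷ (19/981) = 981.
(29/3)³ = 24389/27 falls short of 981 but (29/3)⁴ = 707281/81 reaches it, so n = 4.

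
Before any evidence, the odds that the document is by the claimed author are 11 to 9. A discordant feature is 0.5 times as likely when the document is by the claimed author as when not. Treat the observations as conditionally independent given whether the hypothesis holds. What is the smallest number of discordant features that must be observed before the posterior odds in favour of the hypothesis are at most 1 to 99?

7

Prior odds = 11/9.
Likelihood ratio per discordant feature = 0.5.
Target odds = 1/99.
Require 0.5ⁿ ≤ 1/99 ÷ (11/9) = 1/121.
0.5⁶ = 0.015625 is still above 1/121 but 0.5⁷ = 0.0078125 is at or below it, so n = 7.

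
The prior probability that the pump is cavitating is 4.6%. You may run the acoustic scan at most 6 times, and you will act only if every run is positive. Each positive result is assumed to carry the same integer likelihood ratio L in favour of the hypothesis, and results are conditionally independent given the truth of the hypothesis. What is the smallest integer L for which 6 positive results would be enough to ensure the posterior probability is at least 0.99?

4

Prior odds = 0.046/0.954 = 23/477.
Target odds = 0.99/0.01 = 99.
Need L⁶ ≥ 99 ÷ (23/477) = 47223/23.
3⁶ = 729 < 47223/23 ≤ 4096 = 4⁶, so L = 4.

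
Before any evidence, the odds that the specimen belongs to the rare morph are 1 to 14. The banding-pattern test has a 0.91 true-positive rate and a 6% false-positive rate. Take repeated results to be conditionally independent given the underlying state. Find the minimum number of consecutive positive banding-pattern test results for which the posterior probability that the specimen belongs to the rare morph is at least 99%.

3

Prior odds = 1/14.
Likelihood ratio of a positive result = 0.91/0.06 = 91/6.
Target odds: 0.99 ÷ 0.01 = 99.
Require (91/6)ⁿ ≥ 99 ÷ (1/14) = 1386.
(91/6)² = 8281/36 falls short of 1386 but (91/6)³ = 753571/216 reaches it, so n = 3.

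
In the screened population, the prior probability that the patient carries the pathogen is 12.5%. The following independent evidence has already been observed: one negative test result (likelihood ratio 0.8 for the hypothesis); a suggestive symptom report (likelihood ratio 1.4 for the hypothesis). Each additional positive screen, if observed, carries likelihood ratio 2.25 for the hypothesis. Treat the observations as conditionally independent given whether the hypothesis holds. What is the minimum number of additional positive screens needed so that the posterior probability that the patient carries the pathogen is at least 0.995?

Prior odds = 0.125/0.875 = 1/7.
Combined Bayes factor of the evidence already in hand = 0.8 × 1.4 = 1.12.
Odds after that evidence = (1/7) × 1.12 = 0.16.
Target odds = 0.995/0.005 = 199.
Need 2.25ⁿ ≥ 199 ÷ 0.16 = 1243.75.
2.25⁸ = 43046721/65536 falls short of 1243.75 but 2.25⁹ = 387420489/262144 reaches it, so n = 9.

9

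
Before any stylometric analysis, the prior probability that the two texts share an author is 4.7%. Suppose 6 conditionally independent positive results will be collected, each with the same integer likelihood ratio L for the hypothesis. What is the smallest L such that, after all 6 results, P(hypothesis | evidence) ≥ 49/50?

Prior odds = 0.047/0.953 = 47/953.
Target odds = 0.98/0.02 = 49.
Need L⁶ ≥ 49 ÷ (47/953) = 46697/47.
3⁶ = 729 < 46697/47 ≤ 4096 = 4⁶, so L = 4.

4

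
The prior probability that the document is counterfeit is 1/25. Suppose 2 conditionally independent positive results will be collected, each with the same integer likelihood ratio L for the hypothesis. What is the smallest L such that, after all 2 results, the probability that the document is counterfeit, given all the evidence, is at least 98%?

35

Prior odds = 0.04/0.96 = 1/24.
Target odds = 0.98/0.02 = 49.
Need L² ≥ 49 ÷ (1/24) = 1176.
34² = 1156 < 1176 ≤ 1225 = 35², so L = 35.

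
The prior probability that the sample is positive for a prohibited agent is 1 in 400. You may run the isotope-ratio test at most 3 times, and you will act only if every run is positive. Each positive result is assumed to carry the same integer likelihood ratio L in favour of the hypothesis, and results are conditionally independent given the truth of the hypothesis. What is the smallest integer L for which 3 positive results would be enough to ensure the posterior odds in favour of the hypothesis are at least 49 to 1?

Prior odds = 0.0025/0.9975 = 1/399.
Target odds = 49.
Need L³ ≥ 49 ÷ (1/399) = 19551.
26³ = 17576 < 19551 ≤ 19683 = 27³, so L = 27.

27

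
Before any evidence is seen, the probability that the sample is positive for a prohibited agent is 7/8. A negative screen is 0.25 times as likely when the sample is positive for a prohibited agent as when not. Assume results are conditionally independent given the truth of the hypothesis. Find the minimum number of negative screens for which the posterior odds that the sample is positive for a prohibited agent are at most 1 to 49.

Prior odds = 0.875/0.125 = 7.
Likelihood ratio per negative screen = 0.25.
Target odds = 1/49.
Require 0.25ⁿ ≤ 1/49 ÷ 7 = 1/343.
0.25⁴ = 0.00390625 is still above 1/343 but 0.25⁵ = 1/1024 is at or below it, so n = 5.

5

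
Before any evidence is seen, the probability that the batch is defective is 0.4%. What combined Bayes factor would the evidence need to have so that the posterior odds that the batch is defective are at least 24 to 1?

Prior odds = 0.004/0.996 = 1/249.
Target odds = 24.
Required Bayes factor = 24 ÷ (1/249) = 5976.

5976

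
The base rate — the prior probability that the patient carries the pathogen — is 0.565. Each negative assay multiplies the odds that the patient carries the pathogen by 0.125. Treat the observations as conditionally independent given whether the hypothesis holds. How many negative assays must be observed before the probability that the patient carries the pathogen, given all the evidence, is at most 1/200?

3

Prior odds = 0.565/0.435 = 113/87.
Likelihood ratio per negative assay = 0.125.
Target odds: 0.005 ÷ 0.995 = 1/199.
Require 0.125ⁿ ≤ 1/199 ÷ (113/87) = 87/22487.
0.125² = 0.015625 is still above 87/22487 but 0.125³ = 0.001953125 is at or below it, so n = 3.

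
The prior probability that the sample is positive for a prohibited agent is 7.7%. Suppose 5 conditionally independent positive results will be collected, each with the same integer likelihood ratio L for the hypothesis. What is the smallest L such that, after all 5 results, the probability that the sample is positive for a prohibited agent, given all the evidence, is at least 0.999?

7

Prior odds = 0.077/0.923 = 77/923.
Target odds = 0.999/0.001 = 999.
Need L⁵ ≥ 999 ÷ (77/923) = 922077/77.
6⁵ = 7776 < 922077/77 ≤ 16807 = 7⁵, so L = 7.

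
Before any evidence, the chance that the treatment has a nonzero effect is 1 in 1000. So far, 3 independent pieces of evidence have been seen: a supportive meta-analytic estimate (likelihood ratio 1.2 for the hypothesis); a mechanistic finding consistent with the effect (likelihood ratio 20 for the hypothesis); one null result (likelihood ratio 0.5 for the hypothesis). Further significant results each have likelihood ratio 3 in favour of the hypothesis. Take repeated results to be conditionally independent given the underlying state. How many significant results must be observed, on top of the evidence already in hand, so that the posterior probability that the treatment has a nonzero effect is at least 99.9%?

11

Prior odds = 0.001/0.999 = 1/999.
Combined Bayes factor of the evidence already in hand = 1.2 × 20 × 0.5 = 12.
Odds after that evidence = (1/999) × 12 = 4/333.
Target odds = 0.999/0.001 = 999.
Need 3ⁿ ≥ 999 ÷ (4/333) = 83166.75.
3¹⁰ = 59049 falls short of 83166.75 but 3¹¹ = 177147 reaches it, so n = 11.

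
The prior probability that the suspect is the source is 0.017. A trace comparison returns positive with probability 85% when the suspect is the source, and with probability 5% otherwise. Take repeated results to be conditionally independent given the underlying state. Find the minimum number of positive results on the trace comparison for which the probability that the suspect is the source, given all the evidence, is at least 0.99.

Prior odds: 0.017 ÷ 0.983 = 17/983.
Likelihood ratio of a positive result = 0.85/0.05 = 17.
Target posterior odds = 0.99/0.01 = 99.
Require 17ⁿ ≥ 99 ÷ (17/983) = 97317/17.
17³ = 4913 falls short of 97317/17 but 17⁴ = 83521 reaches it, so n = 4.

4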